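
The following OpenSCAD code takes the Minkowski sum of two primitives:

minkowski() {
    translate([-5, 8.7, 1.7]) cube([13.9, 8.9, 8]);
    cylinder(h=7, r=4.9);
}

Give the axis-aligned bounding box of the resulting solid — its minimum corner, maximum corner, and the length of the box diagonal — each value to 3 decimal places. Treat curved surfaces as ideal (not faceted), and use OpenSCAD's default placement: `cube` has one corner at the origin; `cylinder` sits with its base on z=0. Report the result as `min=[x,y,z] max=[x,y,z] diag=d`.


min=[-9.900,3.800,1.700] max=[13.800,22.500,16.700] diag=33.710

A = translate([-5, 8.7, 1.7]) cube([13.9, 8.9, 8]) → bbox [-5,8.7,1.7] .. [8.9,17.6,9.7]
B = cylinder(h=7, r=4.9) → bbox [-4.9,-4.9,0] .. [4.9,4.9,7]
lo = A.lo+B.lo = [-5-4.9, 8.7-4.9, 1.7+0] = [-9.900,3.800,1.700]
hi = A.hi+B.hi = [8.9+4.9, 17.6+4.9, 9.7+7] = [13.800,22.500,16.700]
diag = √(23.7²+18.7²+15²) = √1136.38 = 33.710


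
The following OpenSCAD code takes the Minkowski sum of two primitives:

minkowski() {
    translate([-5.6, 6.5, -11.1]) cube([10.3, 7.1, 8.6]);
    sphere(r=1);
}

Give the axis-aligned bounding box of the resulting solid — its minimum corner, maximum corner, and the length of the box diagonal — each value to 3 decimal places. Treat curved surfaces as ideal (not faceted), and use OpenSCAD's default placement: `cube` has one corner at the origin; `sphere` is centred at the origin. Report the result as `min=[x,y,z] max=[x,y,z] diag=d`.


A = translate([-5.6, 6.5, -11.1]) cube([10.3, 7.1, 8.6]) → bbox [-5.6,6.5,-11.1] .. [4.7,13.6,-2.5]
B = sphere(r=1) → bbox [-1,-1,-1] .. [1,1,1]
lo = A.lo+B.lo = [-5.6-1, 6.5-1, -11.1-1] = [-6.600,5.500,-12.100]
hi = A.hi+B.hi = [4.7+1, 13.6+1, -2.5+1] = [5.700,14.600,-1.500]
diag = √(12.3²+9.1²+10.6²) = √346.46 = 18.613

min=[-6.600,5.500,-12.100] max=[5.700,14.600,-1.500] diag=18.613


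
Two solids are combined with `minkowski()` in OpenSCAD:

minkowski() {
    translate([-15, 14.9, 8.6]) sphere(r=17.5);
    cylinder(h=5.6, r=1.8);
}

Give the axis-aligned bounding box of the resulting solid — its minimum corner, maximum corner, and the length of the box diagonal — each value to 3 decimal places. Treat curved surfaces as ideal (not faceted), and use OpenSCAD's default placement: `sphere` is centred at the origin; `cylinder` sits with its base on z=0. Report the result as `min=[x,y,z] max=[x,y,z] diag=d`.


A = translate([-15, 14.9, 8.6]) sphere(r=17.5) → bbox [-32.5,-2.6,-8.9] .. [2.5,32.4,26.1]
B = cylinder(h=5.6, r=1.8) → bbox [-1.8,-1.8,0] .. [1.8,1.8,5.6]
lo = A.lo+B.lo = [-32.5-1.8, -2.6-1.8, -8.9+0] = [-34.300,-4.400,-8.900]
hi = A.hi+B.hi = [2.5+1.8, 32.4+1.8, 26.1+5.6] = [4.300,34.200,31.700]
diag = √(38.6²+38.6²+40.6²) = √4628.28 = 68.031

min=[-34.300,-4.400,-8.900] max=[4.300,34.200,31.700] diag=68.031


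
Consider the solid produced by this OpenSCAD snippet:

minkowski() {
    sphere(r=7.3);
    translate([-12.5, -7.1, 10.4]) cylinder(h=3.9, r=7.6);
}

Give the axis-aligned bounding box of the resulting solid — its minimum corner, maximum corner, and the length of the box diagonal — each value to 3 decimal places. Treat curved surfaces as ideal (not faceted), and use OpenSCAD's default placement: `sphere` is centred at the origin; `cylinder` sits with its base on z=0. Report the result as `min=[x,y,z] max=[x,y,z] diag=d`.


A = translate([-12.5, -7.1, 10.4]) cylinder(h=3.9, r=7.6) → bbox [-20.1,-14.7,10.4] .. [-4.9,0.5,14.3]
B = sphere(r=7.3) → bbox [-7.3,-7.3,-7.3] .. [7.3,7.3,7.3]
lo = A.lo+B.lo = [-20.1-7.3, -14.7-7.3, 10.4-7.3] = [-27.400,-22.000,3.100]
hi = A.hi+B.hi = [-4.9+7.3, 0.5+7.3, 14.3+7.3] = [2.400,7.800,21.600]
diag = √(29.8²+29.8²+18.5²) = √2118.33 = 46.025

min=[-27.400,-22.000,3.100] max=[2.400,7.800,21.600] diag=46.025


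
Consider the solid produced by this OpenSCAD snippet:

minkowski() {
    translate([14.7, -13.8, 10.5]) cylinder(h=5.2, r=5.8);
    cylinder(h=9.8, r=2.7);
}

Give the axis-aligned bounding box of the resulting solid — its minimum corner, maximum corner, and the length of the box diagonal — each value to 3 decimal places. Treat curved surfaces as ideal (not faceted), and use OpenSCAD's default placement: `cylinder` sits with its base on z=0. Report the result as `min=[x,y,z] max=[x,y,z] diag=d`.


min=[6.200,-22.300,10.500] max=[23.200,-5.300,25.500] diag=28.337

A = translate([14.7, -13.8, 10.5]) cylinder(h=5.2, r=5.8) → bbox [8.9,-19.6,10.5] .. [20.5,-8,15.7]
B = cylinder(h=9.8, r=2.7) → bbox [-2.7,-2.7,0] .. [2.7,2.7,9.8]
lo = A.lo+B.lo = [8.9-2.7, -19.6-2.7, 10.5+0] = [6.200,-22.300,10.500]
hi = A.hi+B.hi = [20.5+2.7, -8+2.7, 15.7+9.8] = [23.200,-5.300,25.500]
diag = √(17²+17²+15²) = √803 = 28.337


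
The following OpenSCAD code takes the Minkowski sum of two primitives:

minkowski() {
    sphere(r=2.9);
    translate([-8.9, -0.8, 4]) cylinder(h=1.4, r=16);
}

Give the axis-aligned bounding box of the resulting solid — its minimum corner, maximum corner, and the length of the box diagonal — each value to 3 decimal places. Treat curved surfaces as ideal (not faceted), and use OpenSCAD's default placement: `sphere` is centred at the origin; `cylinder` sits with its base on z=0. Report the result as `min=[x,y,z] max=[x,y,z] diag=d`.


A = translate([-8.9, -0.8, 4]) cylinder(h=1.4, r=16) → bbox [-24.9,-16.8,4] .. [7.1,15.2,5.4]
B = sphere(r=2.9) → bbox [-2.9,-2.9,-2.9] .. [2.9,2.9,2.9]
lo = A.lo+B.lo = [-24.9-2.9, -16.8-2.9, 4-2.9] = [-27.800,-19.700,1.100]
hi = A.hi+B.hi = [7.1+2.9, 15.2+2.9, 5.4+2.9] = [10.000,18.100,8.300]
diag = √(37.8²+37.8²+7.2²) = √2909.52 = 53.940

min=[-27.800,-19.700,1.100] max=[10.000,18.100,8.300] diag=53.940


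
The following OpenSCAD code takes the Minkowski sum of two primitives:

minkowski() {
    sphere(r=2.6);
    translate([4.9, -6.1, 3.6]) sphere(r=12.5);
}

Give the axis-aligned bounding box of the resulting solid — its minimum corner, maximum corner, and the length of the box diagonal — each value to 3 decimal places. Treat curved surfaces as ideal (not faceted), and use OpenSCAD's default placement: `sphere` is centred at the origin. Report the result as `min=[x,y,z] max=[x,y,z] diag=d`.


A = translate([4.9, -6.1, 3.6]) sphere(r=12.5) → bbox [-7.6,-18.6,-8.9] .. [17.4,6.4,16.1]
B = sphere(r=2.6) → bbox [-2.6,-2.6,-2.6] .. [2.6,2.6,2.6]
lo = A.lo+B.lo = [-7.6-2.6, -18.6-2.6, -8.9-2.6] = [-10.200,-21.200,-11.500]
hi = A.hi+B.hi = [17.4+2.6, 6.4+2.6, 16.1+2.6] = [20.000,9.000,18.700]
diag = √(30.2²+30.2²+30.2²) = √2736.12 = 52.308

min=[-10.200,-21.200,-11.500] max=[20.000,9.000,18.700] diag=52.308


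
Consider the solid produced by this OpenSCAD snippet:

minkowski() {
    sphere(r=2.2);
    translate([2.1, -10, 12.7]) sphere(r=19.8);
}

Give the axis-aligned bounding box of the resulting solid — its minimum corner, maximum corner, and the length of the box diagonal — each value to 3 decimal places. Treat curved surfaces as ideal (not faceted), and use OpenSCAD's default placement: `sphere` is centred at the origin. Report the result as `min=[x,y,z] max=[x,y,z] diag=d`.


min=[-19.900,-32.000,-9.300] max=[24.100,12.000,34.700] diag=76.210

A = translate([2.1, -10, 12.7]) sphere(r=19.8) → bbox [-17.7,-29.8,-7.1] .. [21.9,9.8,32.5]
B = sphere(r=2.2) → bbox [-2.2,-2.2,-2.2] .. [2.2,2.2,2.2]
lo = A.lo+B.lo = [-17.7-2.2, -29.8-2.2, -7.1-2.2] = [-19.900,-32.000,-9.300]
hi = A.hi+B.hi = [21.9+2.2, 9.8+2.2, 32.5+2.2] = [24.100,12.000,34.700]
diag = √(44²+44²+44²) = √5808 = 76.210


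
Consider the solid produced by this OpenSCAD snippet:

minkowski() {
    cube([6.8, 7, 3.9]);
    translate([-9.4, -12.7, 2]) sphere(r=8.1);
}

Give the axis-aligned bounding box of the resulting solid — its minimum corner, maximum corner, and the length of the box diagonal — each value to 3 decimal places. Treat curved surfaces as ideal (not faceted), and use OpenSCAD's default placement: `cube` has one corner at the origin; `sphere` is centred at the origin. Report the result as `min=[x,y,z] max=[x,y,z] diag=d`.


min=[-17.500,-20.800,-6.100] max=[5.500,2.400,14.000] diag=38.357

A = translate([-9.4, -12.7, 2]) sphere(r=8.1) → bbox [-17.5,-20.8,-6.1] .. [-1.3,-4.6,10.1]
B = cube([6.8, 7, 3.9]) → bbox [0,0,0] .. [6.8,7,3.9]
lo = A.lo+B.lo = [-17.5+0, -20.8+0, -6.1+0] = [-17.500,-20.800,-6.100]
hi = A.hi+B.hi = [-1.3+6.8, -4.6+7, 10.1+3.9] = [5.500,2.400,14.000]
diag = √(23²+23.2²+20.1²) = √1471.25 = 38.357


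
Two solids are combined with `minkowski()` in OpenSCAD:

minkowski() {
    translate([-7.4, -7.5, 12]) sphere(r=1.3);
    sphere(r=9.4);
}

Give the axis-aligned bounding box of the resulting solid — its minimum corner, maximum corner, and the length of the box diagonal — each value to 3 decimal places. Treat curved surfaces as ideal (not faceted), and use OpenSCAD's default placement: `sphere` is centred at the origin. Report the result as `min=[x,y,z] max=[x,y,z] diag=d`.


min=[-18.100,-18.200,1.300] max=[3.300,3.200,22.700] diag=37.066

A = translate([-7.4, -7.5, 12]) sphere(r=1.3) → bbox [-8.7,-8.8,10.7] .. [-6.1,-6.2,13.3]
B = sphere(r=9.4) → bbox [-9.4,-9.4,-9.4] .. [9.4,9.4,9.4]
lo = A.lo+B.lo = [-8.7-9.4, -8.8-9.4, 10.7-9.4] = [-18.100,-18.200,1.300]
hi = A.hi+B.hi = [-6.1+9.4, -6.2+9.4, 13.3+9.4] = [3.300,3.200,22.700]
diag = √(21.4²+21.4²+21.4²) = √1373.88 = 37.066


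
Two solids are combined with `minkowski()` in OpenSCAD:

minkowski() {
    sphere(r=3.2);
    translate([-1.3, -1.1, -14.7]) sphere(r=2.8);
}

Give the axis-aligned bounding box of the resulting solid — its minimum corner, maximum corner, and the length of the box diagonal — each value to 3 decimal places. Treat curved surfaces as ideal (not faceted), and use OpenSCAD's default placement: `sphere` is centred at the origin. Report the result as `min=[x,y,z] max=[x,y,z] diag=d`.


min=[-7.300,-7.100,-20.700] max=[4.700,4.900,-8.700] diag=20.785

A = translate([-1.3, -1.1, -14.7]) sphere(r=2.8) → bbox [-4.1,-3.9,-17.5] .. [1.5,1.7,-11.9]
B = sphere(r=3.2) → bbox [-3.2,-3.2,-3.2] .. [3.2,3.2,3.2]
lo = A.lo+B.lo = [-4.1-3.2, -3.9-3.2, -17.5-3.2] = [-7.300,-7.100,-20.700]
hi = A.hi+B.hi = [1.5+3.2, 1.7+3.2, -11.9+3.2] = [4.700,4.900,-8.700]
diag = √(12²+12²+12²) = √432 = 20.785


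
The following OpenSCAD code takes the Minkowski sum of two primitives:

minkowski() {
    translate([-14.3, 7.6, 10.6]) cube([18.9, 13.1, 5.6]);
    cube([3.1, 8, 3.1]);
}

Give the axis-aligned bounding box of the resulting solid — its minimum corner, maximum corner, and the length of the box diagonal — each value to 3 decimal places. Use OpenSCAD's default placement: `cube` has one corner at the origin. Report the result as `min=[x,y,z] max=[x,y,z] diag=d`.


min=[-14.300,7.600,10.600] max=[7.700,28.700,19.300] diag=31.700

A = translate([-14.3, 7.6, 10.6]) cube([18.9, 13.1, 5.6]) → bbox [-14.3,7.6,10.6] .. [4.6,20.7,16.2]
B = cube([3.1, 8, 3.1]) → bbox [0,0,0] .. [3.1,8,3.1]
lo = A.lo+B.lo = [-14.3+0, 7.6+0, 10.6+0] = [-14.300,7.600,10.600]
hi = A.hi+B.hi = [4.6+3.1, 20.7+8, 16.2+3.1] = [7.700,28.700,19.300]
diag = √(22²+21.1²+8.7²) = √1004.9 = 31.700


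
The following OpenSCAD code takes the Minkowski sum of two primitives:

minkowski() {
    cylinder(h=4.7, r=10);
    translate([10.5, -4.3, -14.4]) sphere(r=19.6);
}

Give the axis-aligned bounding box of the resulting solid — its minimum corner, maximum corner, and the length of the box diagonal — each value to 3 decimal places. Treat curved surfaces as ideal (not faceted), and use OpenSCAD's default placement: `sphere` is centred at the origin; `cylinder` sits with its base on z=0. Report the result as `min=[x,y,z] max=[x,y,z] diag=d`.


min=[-19.100,-33.900,-34.000] max=[40.100,25.300,9.900] diag=94.533

A = translate([10.5, -4.3, -14.4]) sphere(r=19.6) → bbox [-9.1,-23.9,-34] .. [30.1,15.3,5.2]
B = cylinder(h=4.7, r=10) → bbox [-10,-10,0] .. [10,10,4.7]
lo = A.lo+B.lo = [-9.1-10, -23.9-10, -34+0] = [-19.100,-33.900,-34.000]
hi = A.hi+B.hi = [30.1+10, 15.3+10, 5.2+4.7] = [40.100,25.300,9.900]
diag = √(59.2²+59.2²+43.9²) = √8936.49 = 94.533


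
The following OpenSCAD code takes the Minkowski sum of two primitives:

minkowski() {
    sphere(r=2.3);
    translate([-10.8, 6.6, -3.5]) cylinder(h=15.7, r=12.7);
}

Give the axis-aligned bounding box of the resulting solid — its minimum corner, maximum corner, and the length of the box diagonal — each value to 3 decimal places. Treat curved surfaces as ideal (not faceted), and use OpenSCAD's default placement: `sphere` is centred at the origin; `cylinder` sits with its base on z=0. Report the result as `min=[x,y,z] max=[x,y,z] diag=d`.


min=[-25.800,-8.400,-5.800] max=[4.200,21.600,14.500] diag=47.033

A = translate([-10.8, 6.6, -3.5]) cylinder(h=15.7, r=12.7) → bbox [-23.5,-6.1,-3.5] .. [1.9,19.3,12.2]
B = sphere(r=2.3) → bbox [-2.3,-2.3,-2.3] .. [2.3,2.3,2.3]
lo = A.lo+B.lo = [-23.5-2.3, -6.1-2.3, -3.5-2.3] = [-25.800,-8.400,-5.800]
hi = A.hi+B.hi = [1.9+2.3, 19.3+2.3, 12.2+2.3] = [4.200,21.600,14.500]
diag = √(30²+30²+20.3²) = √2212.09 = 47.033


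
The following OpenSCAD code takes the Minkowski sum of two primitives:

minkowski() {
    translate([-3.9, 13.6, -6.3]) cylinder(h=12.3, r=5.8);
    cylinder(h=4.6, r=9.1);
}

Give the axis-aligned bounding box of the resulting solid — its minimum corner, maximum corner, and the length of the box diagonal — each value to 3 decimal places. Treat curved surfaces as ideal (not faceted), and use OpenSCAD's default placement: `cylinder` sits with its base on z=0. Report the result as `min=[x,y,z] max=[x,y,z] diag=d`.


A = translate([-3.9, 13.6, -6.3]) cylinder(h=12.3, r=5.8) → bbox [-9.7,7.8,-6.3] .. [1.9,19.4,6]
B = cylinder(h=4.6, r=9.1) → bbox [-9.1,-9.1,0] .. [9.1,9.1,4.6]
lo = A.lo+B.lo = [-9.7-9.1, 7.8-9.1, -6.3+0] = [-18.800,-1.300,-6.300]
hi = A.hi+B.hi = [1.9+9.1, 19.4+9.1, 6+4.6] = [11.000,28.500,10.600]
diag = √(29.8²+29.8²+16.9²) = √2061.69 = 45.406

min=[-18.800,-1.300,-6.300] max=[11.000,28.500,10.600] diag=45.406


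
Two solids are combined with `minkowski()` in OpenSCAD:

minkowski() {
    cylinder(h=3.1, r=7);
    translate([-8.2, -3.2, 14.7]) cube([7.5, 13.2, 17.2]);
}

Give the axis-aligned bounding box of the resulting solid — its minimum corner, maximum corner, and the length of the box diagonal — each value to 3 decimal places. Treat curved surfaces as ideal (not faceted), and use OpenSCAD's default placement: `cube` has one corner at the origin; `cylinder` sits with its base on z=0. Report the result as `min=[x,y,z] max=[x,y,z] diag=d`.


min=[-15.200,-10.200,14.700] max=[6.300,17.000,35.000] diag=40.177

A = translate([-8.2, -3.2, 14.7]) cube([7.5, 13.2, 17.2]) → bbox [-8.2,-3.2,14.7] .. [-0.7,10,31.9]
B = cylinder(h=3.1, r=7) → bbox [-7,-7,0] .. [7,7,3.1]
lo = A.lo+B.lo = [-8.2-7, -3.2-7, 14.7+0] = [-15.200,-10.200,14.700]
hi = A.hi+B.hi = [-0.7+7, 10+7, 31.9+3.1] = [6.300,17.000,35.000]
diag = √(21.5²+27.2²+20.3²) = √1614.18 = 40.177


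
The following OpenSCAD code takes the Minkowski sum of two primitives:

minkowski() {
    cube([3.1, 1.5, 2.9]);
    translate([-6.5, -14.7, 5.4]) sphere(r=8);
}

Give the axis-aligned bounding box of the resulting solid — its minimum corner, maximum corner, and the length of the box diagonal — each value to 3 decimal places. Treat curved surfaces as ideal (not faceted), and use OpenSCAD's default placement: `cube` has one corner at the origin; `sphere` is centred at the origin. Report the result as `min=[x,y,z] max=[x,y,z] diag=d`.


min=[-14.500,-22.700,-2.600] max=[4.600,-5.200,16.300] diag=32.067

A = translate([-6.5, -14.7, 5.4]) sphere(r=8) → bbox [-14.5,-22.7,-2.6] .. [1.5,-6.7,13.4]
B = cube([3.1, 1.5, 2.9]) → bbox [0,0,0] .. [3.1,1.5,2.9]
lo = A.lo+B.lo = [-14.5+0, -22.7+0, -2.6+0] = [-14.500,-22.700,-2.600]
hi = A.hi+B.hi = [1.5+3.1, -6.7+1.5, 13.4+2.9] = [4.600,-5.200,16.300]
diag = √(19.1²+17.5²+18.9²) = √1028.27 = 32.067


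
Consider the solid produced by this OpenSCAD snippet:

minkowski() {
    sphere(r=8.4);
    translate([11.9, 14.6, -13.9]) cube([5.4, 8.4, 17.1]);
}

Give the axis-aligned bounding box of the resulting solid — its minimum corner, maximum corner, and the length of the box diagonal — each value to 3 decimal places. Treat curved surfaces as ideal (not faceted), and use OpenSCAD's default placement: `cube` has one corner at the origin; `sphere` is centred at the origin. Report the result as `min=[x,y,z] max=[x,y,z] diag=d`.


min=[3.500,6.200,-22.300] max=[25.700,31.400,11.600] diag=47.719

A = translate([11.9, 14.6, -13.9]) cube([5.4, 8.4, 17.1]) → bbox [11.9,14.6,-13.9] .. [17.3,23,3.2]
B = sphere(r=8.4) → bbox [-8.4,-8.4,-8.4] .. [8.4,8.4,8.4]
lo = A.lo+B.lo = [11.9-8.4, 14.6-8.4, -13.9-8.4] = [3.500,6.200,-22.300]
hi = A.hi+B.hi = [17.3+8.4, 23+8.4, 3.2+8.4] = [25.700,31.400,11.600]
diag = √(22.2²+25.2²+33.9²) = √2277.09 = 47.719


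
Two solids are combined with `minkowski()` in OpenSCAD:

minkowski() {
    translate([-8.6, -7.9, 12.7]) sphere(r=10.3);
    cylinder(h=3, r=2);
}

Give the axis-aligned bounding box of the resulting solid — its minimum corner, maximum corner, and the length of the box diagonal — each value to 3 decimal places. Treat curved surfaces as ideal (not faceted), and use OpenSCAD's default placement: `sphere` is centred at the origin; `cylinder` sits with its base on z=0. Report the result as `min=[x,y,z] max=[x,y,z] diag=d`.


min=[-20.900,-20.200,2.400] max=[3.700,4.400,26.000] diag=42.039

A = translate([-8.6, -7.9, 12.7]) sphere(r=10.3) → bbox [-18.9,-18.2,2.4] .. [1.7,2.4,23]
B = cylinder(h=3, r=2) → bbox [-2,-2,0] .. [2,2,3]
lo = A.lo+B.lo = [-18.9-2, -18.2-2, 2.4+0] = [-20.900,-20.200,2.400]
hi = A.hi+B.hi = [1.7+2, 2.4+2, 23+3] = [3.700,4.400,26.000]
diag = √(24.6²+24.6²+23.6²) = √1767.28 = 42.039


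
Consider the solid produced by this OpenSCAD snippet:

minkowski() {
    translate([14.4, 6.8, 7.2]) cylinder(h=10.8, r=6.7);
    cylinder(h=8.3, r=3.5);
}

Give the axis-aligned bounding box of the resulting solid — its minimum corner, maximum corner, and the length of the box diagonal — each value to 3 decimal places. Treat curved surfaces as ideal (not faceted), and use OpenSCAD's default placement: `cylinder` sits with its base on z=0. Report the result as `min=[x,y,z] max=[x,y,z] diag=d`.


A = translate([14.4, 6.8, 7.2]) cylinder(h=10.8, r=6.7) → bbox [7.7,0.1,7.2] .. [21.1,13.5,18]
B = cylinder(h=8.3, r=3.5) → bbox [-3.5,-3.5,0] .. [3.5,3.5,8.3]
lo = A.lo+B.lo = [7.7-3.5, 0.1-3.5, 7.2+0] = [4.200,-3.400,7.200]
hi = A.hi+B.hi = [21.1+3.5, 13.5+3.5, 18+8.3] = [24.600,17.000,26.300]
diag = √(20.4²+20.4²+19.1²) = √1197.13 = 34.600

min=[4.200,-3.400,7.200] max=[24.600,17.000,26.300] diag=34.600


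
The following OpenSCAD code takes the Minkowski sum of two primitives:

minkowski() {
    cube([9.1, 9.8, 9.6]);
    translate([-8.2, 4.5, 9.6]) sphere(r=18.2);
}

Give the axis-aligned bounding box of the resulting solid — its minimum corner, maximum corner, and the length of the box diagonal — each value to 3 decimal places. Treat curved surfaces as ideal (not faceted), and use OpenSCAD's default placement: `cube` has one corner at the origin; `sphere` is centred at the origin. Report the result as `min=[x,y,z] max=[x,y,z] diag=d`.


A = translate([-8.2, 4.5, 9.6]) sphere(r=18.2) → bbox [-26.4,-13.7,-8.6] .. [10,22.7,27.8]
B = cube([9.1, 9.8, 9.6]) → bbox [0,0,0] .. [9.1,9.8,9.6]
lo = A.lo+B.lo = [-26.4+0, -13.7+0, -8.6+0] = [-26.400,-13.700,-8.600]
hi = A.hi+B.hi = [10+9.1, 22.7+9.8, 27.8+9.6] = [19.100,32.500,37.400]
diag = √(45.5²+46.2²+46²) = √6320.69 = 79.503

min=[-26.400,-13.700,-8.600] max=[19.100,32.500,37.400] diag=79.503


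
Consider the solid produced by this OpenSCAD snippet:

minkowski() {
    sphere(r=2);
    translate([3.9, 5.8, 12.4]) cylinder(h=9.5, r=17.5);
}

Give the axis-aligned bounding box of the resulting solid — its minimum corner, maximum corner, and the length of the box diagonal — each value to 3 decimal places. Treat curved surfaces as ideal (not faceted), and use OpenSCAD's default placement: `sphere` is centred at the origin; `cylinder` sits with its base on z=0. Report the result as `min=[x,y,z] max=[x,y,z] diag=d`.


min=[-15.600,-13.700,10.400] max=[23.400,25.300,23.900] diag=56.782

A = translate([3.9, 5.8, 12.4]) cylinder(h=9.5, r=17.5) → bbox [-13.6,-11.7,12.4] .. [21.4,23.3,21.9]
B = sphere(r=2) → bbox [-2,-2,-2] .. [2,2,2]
lo = A.lo+B.lo = [-13.6-2, -11.7-2, 12.4-2] = [-15.600,-13.700,10.400]
hi = A.hi+B.hi = [21.4+2, 23.3+2, 21.9+2] = [23.400,25.300,23.900]
diag = √(39²+39²+13.5²) = √3224.25 = 56.782


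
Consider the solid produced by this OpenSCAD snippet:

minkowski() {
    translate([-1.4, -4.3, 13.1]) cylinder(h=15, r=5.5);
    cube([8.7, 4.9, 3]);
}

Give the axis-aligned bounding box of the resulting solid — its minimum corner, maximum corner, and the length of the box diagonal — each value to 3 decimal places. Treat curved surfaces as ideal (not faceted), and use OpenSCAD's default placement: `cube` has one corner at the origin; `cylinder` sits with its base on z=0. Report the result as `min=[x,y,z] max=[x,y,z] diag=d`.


A = translate([-1.4, -4.3, 13.1]) cylinder(h=15, r=5.5) → bbox [-6.9,-9.8,13.1] .. [4.1,1.2,28.1]
B = cube([8.7, 4.9, 3]) → bbox [0,0,0] .. [8.7,4.9,3]
lo = A.lo+B.lo = [-6.9+0, -9.8+0, 13.1+0] = [-6.900,-9.800,13.100]
hi = A.hi+B.hi = [4.1+8.7, 1.2+4.9, 28.1+3] = [12.800,6.100,31.100]
diag = √(19.7²+15.9²+18²) = √964.9 = 31.063

min=[-6.900,-9.800,13.100] max=[12.800,6.100,31.100] diag=31.063


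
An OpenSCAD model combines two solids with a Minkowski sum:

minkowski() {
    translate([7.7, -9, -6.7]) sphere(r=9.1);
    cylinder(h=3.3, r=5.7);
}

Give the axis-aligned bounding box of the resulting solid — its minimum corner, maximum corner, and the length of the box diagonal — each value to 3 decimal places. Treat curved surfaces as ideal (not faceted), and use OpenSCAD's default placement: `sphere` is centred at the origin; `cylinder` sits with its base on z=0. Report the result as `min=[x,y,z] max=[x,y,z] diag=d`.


A = translate([7.7, -9, -6.7]) sphere(r=9.1) → bbox [-1.4,-18.1,-15.8] .. [16.8,0.1,2.4]
B = cylinder(h=3.3, r=5.7) → bbox [-5.7,-5.7,0] .. [5.7,5.7,3.3]
lo = A.lo+B.lo = [-1.4-5.7, -18.1-5.7, -15.8+0] = [-7.100,-23.800,-15.800]
hi = A.hi+B.hi = [16.8+5.7, 0.1+5.7, 2.4+3.3] = [22.500,5.800,5.700]
diag = √(29.6²+29.6²+21.5²) = √2214.57 = 47.059

min=[-7.100,-23.800,-15.800] max=[22.500,5.800,5.700] diag=47.059


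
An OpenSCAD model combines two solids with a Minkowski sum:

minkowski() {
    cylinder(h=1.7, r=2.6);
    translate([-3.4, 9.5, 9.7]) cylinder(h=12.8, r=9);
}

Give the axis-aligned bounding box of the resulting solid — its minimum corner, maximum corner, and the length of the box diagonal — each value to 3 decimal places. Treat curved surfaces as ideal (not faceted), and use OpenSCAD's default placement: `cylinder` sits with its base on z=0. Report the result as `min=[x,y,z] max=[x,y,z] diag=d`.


A = translate([-3.4, 9.5, 9.7]) cylinder(h=12.8, r=9) → bbox [-12.4,0.5,9.7] .. [5.6,18.5,22.5]
B = cylinder(h=1.7, r=2.6) → bbox [-2.6,-2.6,0] .. [2.6,2.6,1.7]
lo = A.lo+B.lo = [-12.4-2.6, 0.5-2.6, 9.7+0] = [-15.000,-2.100,9.700]
hi = A.hi+B.hi = [5.6+2.6, 18.5+2.6, 22.5+1.7] = [8.200,21.100,24.200]
diag = √(23.2²+23.2²+14.5²) = √1286.73 = 35.871

min=[-15.000,-2.100,9.700] max=[8.200,21.100,24.200] diag=35.871


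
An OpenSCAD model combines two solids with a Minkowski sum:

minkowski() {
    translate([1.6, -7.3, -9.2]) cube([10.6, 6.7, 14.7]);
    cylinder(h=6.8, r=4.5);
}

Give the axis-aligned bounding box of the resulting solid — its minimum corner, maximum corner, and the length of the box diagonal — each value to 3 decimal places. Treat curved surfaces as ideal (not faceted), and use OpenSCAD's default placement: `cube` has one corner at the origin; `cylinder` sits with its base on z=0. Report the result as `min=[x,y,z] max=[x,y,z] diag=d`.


min=[-2.900,-11.800,-9.200] max=[16.700,3.900,12.300] diag=33.059

A = translate([1.6, -7.3, -9.2]) cube([10.6, 6.7, 14.7]) → bbox [1.6,-7.3,-9.2] .. [12.2,-0.6,5.5]
B = cylinder(h=6.8, r=4.5) → bbox [-4.5,-4.5,0] .. [4.5,4.5,6.8]
lo = A.lo+B.lo = [1.6-4.5, -7.3-4.5, -9.2+0] = [-2.900,-11.800,-9.200]
hi = A.hi+B.hi = [12.2+4.5, -0.6+4.5, 5.5+6.8] = [16.700,3.900,12.300]
diag = √(19.6²+15.7²+21.5²) = √1092.9 = 33.059


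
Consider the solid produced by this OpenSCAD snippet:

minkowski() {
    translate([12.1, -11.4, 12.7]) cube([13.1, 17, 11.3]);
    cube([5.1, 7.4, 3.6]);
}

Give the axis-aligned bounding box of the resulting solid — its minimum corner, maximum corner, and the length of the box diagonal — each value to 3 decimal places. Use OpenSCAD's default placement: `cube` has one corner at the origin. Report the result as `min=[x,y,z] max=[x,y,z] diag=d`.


min=[12.100,-11.400,12.700] max=[30.300,13.000,27.600] diag=33.891

A = translate([12.1, -11.4, 12.7]) cube([13.1, 17, 11.3]) → bbox [12.1,-11.4,12.7] .. [25.2,5.6,24]
B = cube([5.1, 7.4, 3.6]) → bbox [0,0,0] .. [5.1,7.4,3.6]
lo = A.lo+B.lo = [12.1+0, -11.4+0, 12.7+0] = [12.100,-11.400,12.700]
hi = A.hi+B.hi = [25.2+5.1, 5.6+7.4, 24+3.6] = [30.300,13.000,27.600]
diag = √(18.2²+24.4²+14.9²) = √1148.61 = 33.891


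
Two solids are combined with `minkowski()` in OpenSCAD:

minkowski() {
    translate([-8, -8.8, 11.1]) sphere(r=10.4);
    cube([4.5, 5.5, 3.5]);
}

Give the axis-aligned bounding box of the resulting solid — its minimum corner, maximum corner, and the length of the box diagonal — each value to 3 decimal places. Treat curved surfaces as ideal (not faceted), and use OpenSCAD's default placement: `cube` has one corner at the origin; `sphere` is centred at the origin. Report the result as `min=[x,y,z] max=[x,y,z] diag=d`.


A = translate([-8, -8.8, 11.1]) sphere(r=10.4) → bbox [-18.4,-19.2,0.7] .. [2.4,1.6,21.5]
B = cube([4.5, 5.5, 3.5]) → bbox [0,0,0] .. [4.5,5.5,3.5]
lo = A.lo+B.lo = [-18.4+0, -19.2+0, 0.7+0] = [-18.400,-19.200,0.700]
hi = A.hi+B.hi = [2.4+4.5, 1.6+5.5, 21.5+3.5] = [6.900,7.100,25.000]
diag = √(25.3²+26.3²+24.3²) = √1922.27 = 43.844

min=[-18.400,-19.200,0.700] max=[6.900,7.100,25.000] diag=43.844


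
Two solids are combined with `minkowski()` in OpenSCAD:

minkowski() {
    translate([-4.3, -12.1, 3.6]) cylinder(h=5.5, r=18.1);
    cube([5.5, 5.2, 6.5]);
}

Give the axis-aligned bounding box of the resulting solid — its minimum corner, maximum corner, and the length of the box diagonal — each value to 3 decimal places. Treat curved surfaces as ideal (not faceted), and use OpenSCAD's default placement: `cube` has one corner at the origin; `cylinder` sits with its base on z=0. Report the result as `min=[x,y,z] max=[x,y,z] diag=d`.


A = translate([-4.3, -12.1, 3.6]) cylinder(h=5.5, r=18.1) → bbox [-22.4,-30.2,3.6] .. [13.8,6,9.1]
B = cube([5.5, 5.2, 6.5]) → bbox [0,0,0] .. [5.5,5.2,6.5]
lo = A.lo+B.lo = [-22.4+0, -30.2+0, 3.6+0] = [-22.400,-30.200,3.600]
hi = A.hi+B.hi = [13.8+5.5, 6+5.2, 9.1+6.5] = [19.300,11.200,15.600]
diag = √(41.7²+41.4²+12²) = √3596.85 = 59.974

min=[-22.400,-30.200,3.600] max=[19.300,11.200,15.600] diag=59.974


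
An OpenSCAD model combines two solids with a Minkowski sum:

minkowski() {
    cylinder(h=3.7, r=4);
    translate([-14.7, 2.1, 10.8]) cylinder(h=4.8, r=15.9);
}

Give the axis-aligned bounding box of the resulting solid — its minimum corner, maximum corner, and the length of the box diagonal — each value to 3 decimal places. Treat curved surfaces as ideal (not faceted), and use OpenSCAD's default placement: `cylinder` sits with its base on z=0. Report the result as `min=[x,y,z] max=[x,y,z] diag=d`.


A = translate([-14.7, 2.1, 10.8]) cylinder(h=4.8, r=15.9) → bbox [-30.6,-13.8,10.8] .. [1.2,18,15.6]
B = cylinder(h=3.7, r=4) → bbox [-4,-4,0] .. [4,4,3.7]
lo = A.lo+B.lo = [-30.6-4, -13.8-4, 10.8+0] = [-34.600,-17.800,10.800]
hi = A.hi+B.hi = [1.2+4, 18+4, 15.6+3.7] = [5.200,22.000,19.300]
diag = √(39.8²+39.8²+8.5²) = √3240.33 = 56.924

min=[-34.600,-17.800,10.800] max=[5.200,22.000,19.300] diag=56.924


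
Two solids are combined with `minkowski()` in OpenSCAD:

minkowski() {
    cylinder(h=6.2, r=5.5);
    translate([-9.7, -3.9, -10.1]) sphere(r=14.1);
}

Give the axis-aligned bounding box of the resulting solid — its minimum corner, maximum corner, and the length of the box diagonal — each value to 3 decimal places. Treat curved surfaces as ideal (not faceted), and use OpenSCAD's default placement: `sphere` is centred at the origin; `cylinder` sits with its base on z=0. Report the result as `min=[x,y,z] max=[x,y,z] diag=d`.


A = translate([-9.7, -3.9, -10.1]) sphere(r=14.1) → bbox [-23.8,-18,-24.2] .. [4.4,10.2,4]
B = cylinder(h=6.2, r=5.5) → bbox [-5.5,-5.5,0] .. [5.5,5.5,6.2]
lo = A.lo+B.lo = [-23.8-5.5, -18-5.5, -24.2+0] = [-29.300,-23.500,-24.200]
hi = A.hi+B.hi = [4.4+5.5, 10.2+5.5, 4+6.2] = [9.900,15.700,10.200]
diag = √(39.2²+39.2²+34.4²) = √4256.64 = 65.243

min=[-29.300,-23.500,-24.200] max=[9.900,15.700,10.200] diag=65.243


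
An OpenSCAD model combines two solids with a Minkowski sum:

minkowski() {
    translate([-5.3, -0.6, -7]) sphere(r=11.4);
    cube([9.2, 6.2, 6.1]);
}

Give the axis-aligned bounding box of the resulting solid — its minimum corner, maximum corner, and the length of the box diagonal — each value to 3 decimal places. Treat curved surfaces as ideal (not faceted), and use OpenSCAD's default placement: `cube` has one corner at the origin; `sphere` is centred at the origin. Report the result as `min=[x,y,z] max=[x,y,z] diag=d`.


A = translate([-5.3, -0.6, -7]) sphere(r=11.4) → bbox [-16.7,-12,-18.4] .. [6.1,10.8,4.4]
B = cube([9.2, 6.2, 6.1]) → bbox [0,0,0] .. [9.2,6.2,6.1]
lo = A.lo+B.lo = [-16.7+0, -12+0, -18.4+0] = [-16.700,-12.000,-18.400]
hi = A.hi+B.hi = [6.1+9.2, 10.8+6.2, 4.4+6.1] = [15.300,17.000,10.500]
diag = √(32²+29²+28.9²) = √2700.21 = 51.964

min=[-16.700,-12.000,-18.400] max=[15.300,17.000,10.500] diag=51.964


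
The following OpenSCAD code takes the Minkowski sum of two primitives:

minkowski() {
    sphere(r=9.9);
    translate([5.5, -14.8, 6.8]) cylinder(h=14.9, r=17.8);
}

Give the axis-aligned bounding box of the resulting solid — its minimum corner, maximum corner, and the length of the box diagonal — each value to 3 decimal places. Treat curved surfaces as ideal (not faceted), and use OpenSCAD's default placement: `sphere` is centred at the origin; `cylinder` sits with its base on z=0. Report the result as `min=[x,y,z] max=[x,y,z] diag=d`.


A = translate([5.5, -14.8, 6.8]) cylinder(h=14.9, r=17.8) → bbox [-12.3,-32.6,6.8] .. [23.3,3,21.7]
B = sphere(r=9.9) → bbox [-9.9,-9.9,-9.9] .. [9.9,9.9,9.9]
lo = A.lo+B.lo = [-12.3-9.9, -32.6-9.9, 6.8-9.9] = [-22.200,-42.500,-3.100]
hi = A.hi+B.hi = [23.3+9.9, 3+9.9, 21.7+9.9] = [33.200,12.900,31.600]
diag = √(55.4²+55.4²+34.7²) = √7342.41 = 85.688

min=[-22.200,-42.500,-3.100] max=[33.200,12.900,31.600] diag=85.688


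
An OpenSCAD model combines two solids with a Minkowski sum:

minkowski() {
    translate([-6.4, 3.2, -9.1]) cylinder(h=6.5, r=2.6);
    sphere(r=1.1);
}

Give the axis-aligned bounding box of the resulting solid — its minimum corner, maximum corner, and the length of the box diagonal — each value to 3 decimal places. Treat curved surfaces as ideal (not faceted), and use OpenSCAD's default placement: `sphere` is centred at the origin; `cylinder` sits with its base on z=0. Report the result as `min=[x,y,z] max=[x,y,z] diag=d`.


min=[-10.100,-0.500,-10.200] max=[-2.700,6.900,-1.500] diag=13.609

A = translate([-6.4, 3.2, -9.1]) cylinder(h=6.5, r=2.6) → bbox [-9,0.6,-9.1] .. [-3.8,5.8,-2.6]
B = sphere(r=1.1) → bbox [-1.1,-1.1,-1.1] .. [1.1,1.1,1.1]
lo = A.lo+B.lo = [-9-1.1, 0.6-1.1, -9.1-1.1] = [-10.100,-0.500,-10.200]
hi = A.hi+B.hi = [-3.8+1.1, 5.8+1.1, -2.6+1.1] = [-2.700,6.900,-1.500]
diag = √(7.4²+7.4²+8.7²) = √185.21 = 13.609


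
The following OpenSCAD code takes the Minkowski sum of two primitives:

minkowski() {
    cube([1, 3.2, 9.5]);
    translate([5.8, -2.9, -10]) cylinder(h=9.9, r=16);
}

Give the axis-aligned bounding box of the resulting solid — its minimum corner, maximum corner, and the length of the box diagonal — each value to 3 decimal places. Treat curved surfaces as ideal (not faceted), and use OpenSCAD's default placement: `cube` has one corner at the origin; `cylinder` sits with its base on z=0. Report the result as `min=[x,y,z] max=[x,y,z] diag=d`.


A = translate([5.8, -2.9, -10]) cylinder(h=9.9, r=16) → bbox [-10.2,-18.9,-10] .. [21.8,13.1,-0.1]
B = cube([1, 3.2, 9.5]) → bbox [0,0,0] .. [1,3.2,9.5]
lo = A.lo+B.lo = [-10.2+0, -18.9+0, -10+0] = [-10.200,-18.900,-10.000]
hi = A.hi+B.hi = [21.8+1, 13.1+3.2, -0.1+9.5] = [22.800,16.300,9.400]
diag = √(33²+35.2²+19.4²) = √2704.4 = 52.004

min=[-10.200,-18.900,-10.000] max=[22.800,16.300,9.400] diag=52.004


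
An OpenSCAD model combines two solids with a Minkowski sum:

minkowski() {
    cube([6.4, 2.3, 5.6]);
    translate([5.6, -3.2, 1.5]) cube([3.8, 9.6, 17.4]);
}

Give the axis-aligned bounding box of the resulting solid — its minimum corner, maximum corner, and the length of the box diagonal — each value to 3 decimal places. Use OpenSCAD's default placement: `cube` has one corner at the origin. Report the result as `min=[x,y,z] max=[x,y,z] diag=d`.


min=[5.600,-3.200,1.500] max=[15.800,8.700,24.500] diag=27.833

A = translate([5.6, -3.2, 1.5]) cube([3.8, 9.6, 17.4]) → bbox [5.6,-3.2,1.5] .. [9.4,6.4,18.9]
B = cube([6.4, 2.3, 5.6]) → bbox [0,0,0] .. [6.4,2.3,5.6]
lo = A.lo+B.lo = [5.6+0, -3.2+0, 1.5+0] = [5.600,-3.200,1.500]
hi = A.hi+B.hi = [9.4+6.4, 6.4+2.3, 18.9+5.6] = [15.800,8.700,24.500]
diag = √(10.2²+11.9²+23²) = √774.65 = 27.833


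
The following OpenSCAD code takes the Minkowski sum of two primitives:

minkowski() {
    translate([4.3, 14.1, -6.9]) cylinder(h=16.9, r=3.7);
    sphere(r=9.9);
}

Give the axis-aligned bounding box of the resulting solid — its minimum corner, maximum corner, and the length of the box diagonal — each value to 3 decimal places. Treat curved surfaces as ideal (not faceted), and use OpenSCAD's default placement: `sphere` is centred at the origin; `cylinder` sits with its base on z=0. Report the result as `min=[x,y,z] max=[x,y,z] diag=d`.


A = translate([4.3, 14.1, -6.9]) cylinder(h=16.9, r=3.7) → bbox [0.6,10.4,-6.9] .. [8,17.8,10]
B = sphere(r=9.9) → bbox [-9.9,-9.9,-9.9] .. [9.9,9.9,9.9]
lo = A.lo+B.lo = [0.6-9.9, 10.4-9.9, -6.9-9.9] = [-9.300,0.500,-16.800]
hi = A.hi+B.hi = [8+9.9, 17.8+9.9, 10+9.9] = [17.900,27.700,19.900]
diag = √(27.2²+27.2²+36.7²) = √2826.57 = 53.165

min=[-9.300,0.500,-16.800] max=[17.900,27.700,19.900] diag=53.165


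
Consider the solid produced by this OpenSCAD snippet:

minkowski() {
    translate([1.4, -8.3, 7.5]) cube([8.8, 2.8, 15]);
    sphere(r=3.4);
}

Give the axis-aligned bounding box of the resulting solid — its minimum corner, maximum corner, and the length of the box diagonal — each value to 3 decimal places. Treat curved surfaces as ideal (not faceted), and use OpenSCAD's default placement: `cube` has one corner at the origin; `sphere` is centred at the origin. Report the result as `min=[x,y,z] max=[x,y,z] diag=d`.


A = translate([1.4, -8.3, 7.5]) cube([8.8, 2.8, 15]) → bbox [1.4,-8.3,7.5] .. [10.2,-5.5,22.5]
B = sphere(r=3.4) → bbox [-3.4,-3.4,-3.4] .. [3.4,3.4,3.4]
lo = A.lo+B.lo = [1.4-3.4, -8.3-3.4, 7.5-3.4] = [-2.000,-11.700,4.100]
hi = A.hi+B.hi = [10.2+3.4, -5.5+3.4, 22.5+3.4] = [13.600,-2.100,25.900]
diag = √(15.6²+9.6²+21.8²) = √810.76 = 28.474

min=[-2.000,-11.700,4.100] max=[13.600,-2.100,25.900] diag=28.474


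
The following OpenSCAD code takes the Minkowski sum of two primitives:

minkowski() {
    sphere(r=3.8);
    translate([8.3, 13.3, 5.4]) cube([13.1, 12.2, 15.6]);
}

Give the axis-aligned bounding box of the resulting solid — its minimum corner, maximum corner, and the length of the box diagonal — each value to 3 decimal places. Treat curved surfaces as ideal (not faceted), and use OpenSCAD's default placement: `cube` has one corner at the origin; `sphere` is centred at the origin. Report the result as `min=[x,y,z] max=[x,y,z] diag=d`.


A = translate([8.3, 13.3, 5.4]) cube([13.1, 12.2, 15.6]) → bbox [8.3,13.3,5.4] .. [21.4,25.5,21]
B = sphere(r=3.8) → bbox [-3.8,-3.8,-3.8] .. [3.8,3.8,3.8]
lo = A.lo+B.lo = [8.3-3.8, 13.3-3.8, 5.4-3.8] = [4.500,9.500,1.600]
hi = A.hi+B.hi = [21.4+3.8, 25.5+3.8, 21+3.8] = [25.200,29.300,24.800]
diag = √(20.7²+19.8²+23.2²) = √1358.77 = 36.861

min=[4.500,9.500,1.600] max=[25.200,29.300,24.800] diag=36.861


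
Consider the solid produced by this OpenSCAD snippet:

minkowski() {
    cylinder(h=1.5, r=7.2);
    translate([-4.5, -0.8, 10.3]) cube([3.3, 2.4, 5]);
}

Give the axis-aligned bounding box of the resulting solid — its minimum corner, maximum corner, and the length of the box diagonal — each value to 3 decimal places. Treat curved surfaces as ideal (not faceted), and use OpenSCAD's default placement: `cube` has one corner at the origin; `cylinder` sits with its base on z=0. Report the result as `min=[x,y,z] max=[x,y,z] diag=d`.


A = translate([-4.5, -0.8, 10.3]) cube([3.3, 2.4, 5]) → bbox [-4.5,-0.8,10.3] .. [-1.2,1.6,15.3]
B = cylinder(h=1.5, r=7.2) → bbox [-7.2,-7.2,0] .. [7.2,7.2,1.5]
lo = A.lo+B.lo = [-4.5-7.2, -0.8-7.2, 10.3+0] = [-11.700,-8.000,10.300]
hi = A.hi+B.hi = [-1.2+7.2, 1.6+7.2, 15.3+1.5] = [6.000,8.800,16.800]
diag = √(17.7²+16.8²+6.5²) = √637.78 = 25.254

min=[-11.700,-8.000,10.300] max=[6.000,8.800,16.800] diag=25.254


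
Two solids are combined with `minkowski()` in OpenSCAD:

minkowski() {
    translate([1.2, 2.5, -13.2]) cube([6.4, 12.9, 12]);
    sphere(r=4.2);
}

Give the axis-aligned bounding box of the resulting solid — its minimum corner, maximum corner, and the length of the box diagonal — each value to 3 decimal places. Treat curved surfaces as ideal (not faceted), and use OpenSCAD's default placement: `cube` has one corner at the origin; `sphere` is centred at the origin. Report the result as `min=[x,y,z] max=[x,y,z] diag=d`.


A = translate([1.2, 2.5, -13.2]) cube([6.4, 12.9, 12]) → bbox [1.2,2.5,-13.2] .. [7.6,15.4,-1.2]
B = sphere(r=4.2) → bbox [-4.2,-4.2,-4.2] .. [4.2,4.2,4.2]
lo = A.lo+B.lo = [1.2-4.2, 2.5-4.2, -13.2-4.2] = [-3.000,-1.700,-17.400]
hi = A.hi+B.hi = [7.6+4.2, 15.4+4.2, -1.2+4.2] = [11.800,19.600,3.000]
diag = √(14.8²+21.3²+20.4²) = √1088.89 = 32.998

min=[-3.000,-1.700,-17.400] max=[11.800,19.600,3.000] diag=32.998


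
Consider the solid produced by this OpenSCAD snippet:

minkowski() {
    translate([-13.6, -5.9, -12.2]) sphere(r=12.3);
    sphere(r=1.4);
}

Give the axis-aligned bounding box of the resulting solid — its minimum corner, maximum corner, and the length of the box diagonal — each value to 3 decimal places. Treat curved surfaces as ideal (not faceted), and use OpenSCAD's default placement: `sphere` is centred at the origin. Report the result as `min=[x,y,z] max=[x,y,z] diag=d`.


min=[-27.300,-19.600,-25.900] max=[0.100,7.800,1.500] diag=47.458

A = translate([-13.6, -5.9, -12.2]) sphere(r=12.3) → bbox [-25.9,-18.2,-24.5] .. [-1.3,6.4,0.1]
B = sphere(r=1.4) → bbox [-1.4,-1.4,-1.4] .. [1.4,1.4,1.4]
lo = A.lo+B.lo = [-25.9-1.4, -18.2-1.4, -24.5-1.4] = [-27.300,-19.600,-25.900]
hi = A.hi+B.hi = [-1.3+1.4, 6.4+1.4, 0.1+1.4] = [0.100,7.800,1.500]
diag = √(27.4²+27.4²+27.4²) = √2252.28 = 47.458


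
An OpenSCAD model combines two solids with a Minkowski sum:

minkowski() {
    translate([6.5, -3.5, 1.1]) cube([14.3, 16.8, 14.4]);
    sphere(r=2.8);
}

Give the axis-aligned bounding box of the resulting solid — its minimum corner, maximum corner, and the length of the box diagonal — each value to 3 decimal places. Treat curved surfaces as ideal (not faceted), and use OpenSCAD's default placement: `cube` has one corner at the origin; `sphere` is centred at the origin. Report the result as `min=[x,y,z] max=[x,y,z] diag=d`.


A = translate([6.5, -3.5, 1.1]) cube([14.3, 16.8, 14.4]) → bbox [6.5,-3.5,1.1] .. [20.8,13.3,15.5]
B = sphere(r=2.8) → bbox [-2.8,-2.8,-2.8] .. [2.8,2.8,2.8]
lo = A.lo+B.lo = [6.5-2.8, -3.5-2.8, 1.1-2.8] = [3.700,-6.300,-1.700]
hi = A.hi+B.hi = [20.8+2.8, 13.3+2.8, 15.5+2.8] = [23.600,16.100,18.300]
diag = √(19.9²+22.4²+20²) = √1297.77 = 36.025

min=[3.700,-6.300,-1.700] max=[23.600,16.100,18.300] diag=36.025
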